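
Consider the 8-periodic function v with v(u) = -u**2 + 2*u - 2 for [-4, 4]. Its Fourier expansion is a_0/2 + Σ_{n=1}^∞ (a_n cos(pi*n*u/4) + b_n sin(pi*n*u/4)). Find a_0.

-44/3

a_0 = 1/4 ∫_{-4}^{4} v(u) du = 1/4 · (-176/3) = -44/3.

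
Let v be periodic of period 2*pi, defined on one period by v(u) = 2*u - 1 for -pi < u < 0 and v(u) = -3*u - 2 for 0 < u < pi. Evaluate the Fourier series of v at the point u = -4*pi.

u = -4*pi differs from u = 0 by -2 full period(s), and the series is 2*pi-periodic.
At u = 0 the one-sided limits are v(0^-) = -1 and v(0^+) = -2.
By Dirichlet's theorem the series converges to their average, [(-1) + (-2)]/2 = -3/2.

-3/2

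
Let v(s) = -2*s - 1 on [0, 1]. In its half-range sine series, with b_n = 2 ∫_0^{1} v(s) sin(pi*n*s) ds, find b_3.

b_3 = 2 ∫_0^{1} (-2*s - 1) sin(3*pi*s) ds.
Integrating by parts (boundary term plus one more integral), an antiderivative of (-2*s - 1) sin(3*pi*s) is 2*s*cos(3*pi*s)/(3*pi) - 2*sin(3*pi*s)/(9*pi**2) + cos(3*pi*s)/(3*pi); evaluating from 0 to 1: ∫_{0}^{1} (-2*s - 1) sin(3*pi*s) ds = (-1/pi) - (1/(3*pi)) = -4/(3*pi).
Hence b_3 = 2·(-4/(3*pi)) = -8/(3*pi).

-8/(3*pi)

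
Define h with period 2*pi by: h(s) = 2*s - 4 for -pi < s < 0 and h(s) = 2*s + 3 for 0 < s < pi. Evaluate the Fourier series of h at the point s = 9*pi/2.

3 + pi

s = 9*pi/2 differs from s = pi/2 by 2 full period(s), and the series is 2*pi-periodic.
h is continuous at s = pi/2 with value 3 + pi, so the series converges to 3 + pi there.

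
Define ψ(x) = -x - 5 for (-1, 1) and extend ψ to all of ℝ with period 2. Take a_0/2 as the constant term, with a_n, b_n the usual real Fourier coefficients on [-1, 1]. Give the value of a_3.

a_3 = ∫_{-1}^{1} ψ(x) cos(3*pi*x) dx.
Integrating by parts (boundary term plus one more integral), an antiderivative of (-x - 5) cos(3*pi*x) is -x*sin(3*pi*x)/(3*pi) - 5*sin(3*pi*x)/(3*pi) - cos(3*pi*x)/(9*pi**2); evaluating from -1 to 1: ∫_{-1}^{1} (-x - 5) cos(3*pi*x) dx = (1/(9*pi**2)) - (1/(9*pi**2)) = 0.
Hence a_3 = 0.

0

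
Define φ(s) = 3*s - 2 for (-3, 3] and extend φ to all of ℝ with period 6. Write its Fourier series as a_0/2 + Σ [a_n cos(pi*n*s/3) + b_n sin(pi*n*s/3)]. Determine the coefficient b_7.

b_7 = 1/3 ∫_{-3}^{3} φ(s) sin(7*pi*s/3) ds.
Integrating by parts (boundary term plus one more integral), an antiderivative of (3*s - 2) sin(7*pi*s/3) is -9*s*cos(7*pi*s/3)/(7*pi) + 27*sin(7*pi*s/3)/(49*pi**2) + 6*cos(7*pi*s/3)/(7*pi); evaluating from -3 to 3: ∫_{-3}^{3} (3*s - 2) sin(7*pi*s/3) ds = (3/pi) - (-33/(7*pi)) = 54/(7*pi).
Hence b_7 = (1/3)·(54/(7*pi)) = 18/(7*pi).

18/(7*pi)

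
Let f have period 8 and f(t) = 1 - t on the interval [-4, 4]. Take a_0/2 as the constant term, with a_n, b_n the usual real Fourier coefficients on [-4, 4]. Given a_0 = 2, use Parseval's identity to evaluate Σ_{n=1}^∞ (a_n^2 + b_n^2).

Parseval: a_0^2/2 + Σ_{n≥1} (a_n^2+b_n^2) = 1/4 ∫_{-4}^{4} f(t)^2 dt = 38/3.
Subtract a_0^2/2 = 2: Σ (a_n^2+b_n^2) = 32/3.

32/3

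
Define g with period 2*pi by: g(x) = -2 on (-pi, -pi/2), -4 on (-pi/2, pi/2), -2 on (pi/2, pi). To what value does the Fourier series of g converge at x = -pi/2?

At x = -pi/2 the one-sided limits are g(-pi/2^-) = -2 and g(-pi/2^+) = -4.
By Dirichlet's theorem the series converges to their average, [(-2) + (-4)]/2 = -3.

-3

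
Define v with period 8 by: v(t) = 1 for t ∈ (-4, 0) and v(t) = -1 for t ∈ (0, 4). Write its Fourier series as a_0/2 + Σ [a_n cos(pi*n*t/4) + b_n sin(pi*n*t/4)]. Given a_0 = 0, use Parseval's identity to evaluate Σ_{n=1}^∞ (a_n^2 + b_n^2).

Parseval: a_0^2/2 + Σ_{n≥1} (a_n^2+b_n^2) = 1/4 ∫_{-4}^{4} v(t)^2 dt = 2.
Subtract a_0^2/2 = 0: Σ (a_n^2+b_n^2) = 2.

2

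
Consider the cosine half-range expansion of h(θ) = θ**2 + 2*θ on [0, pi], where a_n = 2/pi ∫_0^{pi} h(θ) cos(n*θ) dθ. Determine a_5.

4*(-pi - 2)/(25*pi)

a_5 = 2/pi ∫_0^{pi} (θ**2 + 2*θ) cos(5*θ) dθ.
Integrating by parts twice (tabular method), an antiderivative of (θ**2 + 2*θ) cos(5*θ) is θ**2*sin(5*θ)/5 + 2*θ*sin(5*θ)/5 + 2*θ*cos(5*θ)/25 - 2*sin(5*θ)/125 + 2*cos(5*θ)/25; evaluating from 0 to pi: ∫_{0}^{pi} (θ**2 + 2*θ) cos(5*θ) dθ = (-2*pi/25 - 2/25) - (2/25) = -2*pi/25 - 4/25.
Hence a_5 = (2/pi)·(-2*pi/25 - 4/25) = 4*(-pi - 2)/(25*pi).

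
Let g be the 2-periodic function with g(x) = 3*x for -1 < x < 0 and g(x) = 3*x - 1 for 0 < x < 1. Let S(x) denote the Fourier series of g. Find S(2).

-1/2

x = 2 differs from x = 0 by 1 full period(s), and the series is 2-periodic.
At x = 0 the one-sided limits are g(0^-) = 0 and g(0^+) = -1.
By Dirichlet's theorem the series converges to their average, [(0) + (-1)]/2 = -1/2.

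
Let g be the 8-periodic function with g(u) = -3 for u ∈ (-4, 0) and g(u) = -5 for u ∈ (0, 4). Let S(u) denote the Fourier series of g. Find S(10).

u = 10 differs from u = 2 by 1 full period(s), and the series is 8-periodic.
g is continuous at u = 2 with value -5, so the series converges to -5 there.

-5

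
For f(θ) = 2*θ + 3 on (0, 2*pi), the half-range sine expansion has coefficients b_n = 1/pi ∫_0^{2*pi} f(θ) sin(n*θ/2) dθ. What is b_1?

12/pi + 8

b_1 = 1/pi ∫_0^{2*pi} (2*θ + 3) sin(θ/2) dθ.
Integrating by parts (boundary term plus one more integral), an antiderivative of (2*θ + 3) sin(θ/2) is -4*θ*cos(θ/2) + 8*sin(θ/2) - 6*cos(θ/2); evaluating from 0 to 2*pi: ∫_{0}^{2*pi} (2*θ + 3) sin(θ/2) dθ = (6 + 8*pi) - (-6) = 12 + 8*pi.
Hence b_1 = (1/pi)·(12 + 8*pi) = 12/pi + 8.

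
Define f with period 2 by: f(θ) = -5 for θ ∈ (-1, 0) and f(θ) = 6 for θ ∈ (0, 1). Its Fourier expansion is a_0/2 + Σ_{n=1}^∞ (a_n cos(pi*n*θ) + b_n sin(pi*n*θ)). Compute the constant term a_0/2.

a_0 = ∫_{-1}^{1} f(θ) dθ = 1.
So the constant term a_0/2 = 1/2.

1/2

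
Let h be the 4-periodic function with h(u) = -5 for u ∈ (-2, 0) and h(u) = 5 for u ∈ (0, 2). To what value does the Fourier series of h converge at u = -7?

u = -7 differs from u = 1 by -2 full period(s), and the series is 4-periodic.
h is continuous at u = 1 with value 5, so the series converges to 5 there.

5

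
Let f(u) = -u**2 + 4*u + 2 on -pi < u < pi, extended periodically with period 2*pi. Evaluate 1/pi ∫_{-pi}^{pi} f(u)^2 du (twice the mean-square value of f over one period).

1/pi ∫_{-pi}^{pi} f(u)^2 du = 1/pi · (2*pi*(20 + pi**4 + 20*pi**2)/5) = 8 + 2*pi**4/5 + 8*pi**2.

8 + 2*pi**4/5 + 8*pi**2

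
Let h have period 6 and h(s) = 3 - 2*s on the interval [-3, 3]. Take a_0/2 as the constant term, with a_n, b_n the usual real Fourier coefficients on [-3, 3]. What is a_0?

a_0 = 1/3 ∫_{-3}^{3} h(s) ds = 1/3 · (18) = 6.

6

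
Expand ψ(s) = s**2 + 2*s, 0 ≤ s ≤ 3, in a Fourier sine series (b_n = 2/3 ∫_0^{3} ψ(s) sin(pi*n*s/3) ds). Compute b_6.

-5/pi

b_6 = 2/3 ∫_0^{3} (s**2 + 2*s) sin(2*pi*s) ds.
Integrating by parts twice (tabular method), an antiderivative of (s**2 + 2*s) sin(2*pi*s) is -s**2*cos(2*pi*s)/(2*pi) + s*sin(2*pi*s)/(2*pi**2) - s*cos(2*pi*s)/pi + sin(2*pi*s)/(2*pi**2) + cos(2*pi*s)/(4*pi**3); evaluating from 0 to 3: ∫_{0}^{3} (s**2 + 2*s) sin(2*pi*s) ds = ((1 - 30*pi**2)/(4*pi**3)) - (1/(4*pi**3)) = -15/(2*pi).
Hence b_6 = (2/3)·(-15/(2*pi)) = -5/pi.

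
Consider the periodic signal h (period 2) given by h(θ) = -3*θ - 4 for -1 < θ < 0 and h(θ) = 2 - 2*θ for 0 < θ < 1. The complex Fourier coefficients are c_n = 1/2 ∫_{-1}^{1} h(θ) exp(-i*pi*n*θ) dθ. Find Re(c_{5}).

-1/(25*pi**2)

Since h is real-valued, Re(c_{5}) = 1/2 ∫_{-1}^{1} h(θ) cos(5*pi*θ) dθ = a_{5}/2.
Split the integral at the breakpoints.
Integrating by parts (boundary term plus one more integral), an antiderivative of (-3*θ - 4) cos(5*pi*θ) is -3*θ*sin(5*pi*θ)/(5*pi) - 4*sin(5*pi*θ)/(5*pi) - 3*cos(5*pi*θ)/(25*pi**2); evaluating from -1 to 0: ∫_{-1}^{0} (-3*θ - 4) cos(5*pi*θ) dθ = (-3/(25*pi**2)) - (3/(25*pi**2)) = -6/(25*pi**2).
Integrating by parts (boundary term plus one more integral), an antiderivative of (2 - 2*θ) cos(5*pi*θ) is -2*θ*sin(5*pi*θ)/(5*pi) + 2*sin(5*pi*θ)/(5*pi) - 2*cos(5*pi*θ)/(25*pi**2); evaluating from 0 to 1: ∫_{0}^{1} (2 - 2*θ) cos(5*pi*θ) dθ = (2/(25*pi**2)) - (-2/(25*pi**2)) = 4/(25*pi**2).
So ∫_{-1}^{1} h(θ) cos(5*pi*θ) dθ = -2/(25*pi**2).
Hence Re(c_{5}) = (1/2)·(-2/(25*pi**2)) = -1/(25*pi**2).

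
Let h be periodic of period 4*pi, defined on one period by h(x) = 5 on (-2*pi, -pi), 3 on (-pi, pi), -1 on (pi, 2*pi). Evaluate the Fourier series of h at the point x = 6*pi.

2

x = 6*pi differs from x = -2*pi by 2 full period(s), and the series is 4*pi-periodic.
At x = -2*pi the one-sided limits are h(-2*pi^-) = -1 and h(-2*pi^+) = 5.
By Dirichlet's theorem the series converges to their average, [(-1) + (5)]/2 = 2.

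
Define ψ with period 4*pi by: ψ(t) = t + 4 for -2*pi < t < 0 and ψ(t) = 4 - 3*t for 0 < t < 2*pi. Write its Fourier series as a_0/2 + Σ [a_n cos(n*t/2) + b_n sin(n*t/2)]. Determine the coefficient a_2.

a_2 = (1/(2*pi)) ∫_{-2*pi}^{2*pi} ψ(t) cos(t) dt.
Split the integral at the breakpoints.
Integrating by parts (boundary term plus one more integral), an antiderivative of (t + 4) cos(t) is t*sin(t) + 4*sin(t) + cos(t); evaluating from -2*pi to 0: ∫_{-2*pi}^{0} (t + 4) cos(t) dt = (1) - (1) = 0.
Integrating by parts (boundary term plus one more integral), an antiderivative of (4 - 3*t) cos(t) is -3*t*sin(t) + 4*sin(t) - 3*cos(t); evaluating from 0 to 2*pi: ∫_{0}^{2*pi} (4 - 3*t) cos(t) dt = (-3) - (-3) = 0.
Summing the pieces and multiplying by (1/(2*pi)) gives a_2 = 0.

0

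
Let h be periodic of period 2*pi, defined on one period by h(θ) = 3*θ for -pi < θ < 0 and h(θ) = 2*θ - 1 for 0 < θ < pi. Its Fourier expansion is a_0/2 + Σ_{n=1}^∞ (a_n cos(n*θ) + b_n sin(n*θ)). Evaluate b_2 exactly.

-5/2

b_2 = 1/pi ∫_{-pi}^{pi} h(θ) sin(2*θ) dθ.
Split the integral at the breakpoints.
Integrating by parts (boundary term plus one more integral), an antiderivative of (3*θ) sin(2*θ) is -3*θ*cos(2*θ)/2 + 3*sin(2*θ)/4; evaluating from -pi to 0: ∫_{-pi}^{0} (3*θ) sin(2*θ) dθ = (0) - (3*pi/2) = -3*pi/2.
Integrating by parts (boundary term plus one more integral), an antiderivative of (2*θ - 1) sin(2*θ) is -θ*cos(2*θ) + sin(2*θ)/2 + cos(2*θ)/2; evaluating from 0 to pi: ∫_{0}^{pi} (2*θ - 1) sin(2*θ) dθ = (1/2 - pi) - (1/2) = -pi.
Summing the pieces and multiplying by (1/pi) gives b_2 = -5/2.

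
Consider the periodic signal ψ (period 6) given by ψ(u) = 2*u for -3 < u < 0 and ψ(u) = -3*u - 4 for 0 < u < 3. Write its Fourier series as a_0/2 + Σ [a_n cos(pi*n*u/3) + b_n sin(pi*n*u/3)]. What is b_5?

b_5 = 1/3 ∫_{-3}^{3} ψ(u) sin(5*pi*u/3) du.
Split the integral at the breakpoints.
Integrating by parts (boundary term plus one more integral), an antiderivative of (2*u) sin(5*pi*u/3) is -6*u*cos(5*pi*u/3)/(5*pi) + 18*sin(5*pi*u/3)/(25*pi**2); evaluating from -3 to 0: ∫_{-3}^{0} (2*u) sin(5*pi*u/3) du = (0) - (-18/(5*pi)) = 18/(5*pi).
Integrating by parts (boundary term plus one more integral), an antiderivative of (-3*u - 4) sin(5*pi*u/3) is 9*u*cos(5*pi*u/3)/(5*pi) - 27*sin(5*pi*u/3)/(25*pi**2) + 12*cos(5*pi*u/3)/(5*pi); evaluating from 0 to 3: ∫_{0}^{3} (-3*u - 4) sin(5*pi*u/3) du = (-39/(5*pi)) - (12/(5*pi)) = -51/(5*pi).
Summing the pieces and multiplying by (1/3) gives b_5 = -11/(5*pi).

-11/(5*pi)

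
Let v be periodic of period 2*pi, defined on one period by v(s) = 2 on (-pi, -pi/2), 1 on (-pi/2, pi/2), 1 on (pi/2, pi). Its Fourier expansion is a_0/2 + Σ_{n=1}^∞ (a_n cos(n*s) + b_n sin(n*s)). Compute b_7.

-1/(7*pi)

b_7 = 1/pi ∫_{-pi}^{pi} v(s) sin(7*s) ds.
Split the integral at the breakpoints.
Directly, an antiderivative of (2) sin(7*s) is -2*cos(7*s)/7; evaluating from -pi to -pi/2: ∫_{-pi}^{-pi/2} (2) sin(7*s) ds = (0) - (2/7) = -2/7.
Directly, an antiderivative of (1) sin(7*s) is -cos(7*s)/7; evaluating from -pi/2 to pi/2: ∫_{-pi/2}^{pi/2} (1) sin(7*s) ds = (0) - (0) = 0.
Directly, an antiderivative of (1) sin(7*s) is -cos(7*s)/7; evaluating from pi/2 to pi: ∫_{pi/2}^{pi} (1) sin(7*s) ds = (1/7) - (0) = 1/7.
Summing the pieces and multiplying by (1/pi) gives b_7 = -1/(7*pi).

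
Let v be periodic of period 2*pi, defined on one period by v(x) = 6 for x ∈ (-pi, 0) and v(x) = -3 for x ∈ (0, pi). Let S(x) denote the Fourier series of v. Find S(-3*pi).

x = -3*pi differs from x = -pi by -1 full period(s), and the series is 2*pi-periodic.
At x = -pi the one-sided limits are v(-pi^-) = -3 and v(-pi^+) = 6.
By Dirichlet's theorem the series converges to their average, [(-3) + (6)]/2 = 3/2.

3/2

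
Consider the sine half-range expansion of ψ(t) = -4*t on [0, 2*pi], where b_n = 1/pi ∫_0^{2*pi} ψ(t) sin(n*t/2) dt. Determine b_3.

b_3 = 1/pi ∫_0^{2*pi} (-4*t) sin(3*t/2) dt.
Integrating by parts (boundary term plus one more integral), an antiderivative of (-4*t) sin(3*t/2) is 8*t*cos(3*t/2)/3 - 16*sin(3*t/2)/9; evaluating from 0 to 2*pi: ∫_{0}^{2*pi} (-4*t) sin(3*t/2) dt = (-16*pi/3) - (0) = -16*pi/3.
Hence b_3 = (1/pi)·(-16*pi/3) = -16/3.

-16/3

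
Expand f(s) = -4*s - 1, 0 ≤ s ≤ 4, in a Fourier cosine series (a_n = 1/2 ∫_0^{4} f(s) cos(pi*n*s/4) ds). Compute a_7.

a_7 = 1/2 ∫_0^{4} (-4*s - 1) cos(7*pi*s/4) ds.
Integrating by parts (boundary term plus one more integral), an antiderivative of (-4*s - 1) cos(7*pi*s/4) is -16*s*sin(7*pi*s/4)/(7*pi) - 4*sin(7*pi*s/4)/(7*pi) - 64*cos(7*pi*s/4)/(49*pi**2); evaluating from 0 to 4: ∫_{0}^{4} (-4*s - 1) cos(7*pi*s/4) ds = (64/(49*pi**2)) - (-64/(49*pi**2)) = 128/(49*pi**2).
Hence a_7 = (1/2)·(128/(49*pi**2)) = 64/(49*pi**2).

64/(49*pi**2)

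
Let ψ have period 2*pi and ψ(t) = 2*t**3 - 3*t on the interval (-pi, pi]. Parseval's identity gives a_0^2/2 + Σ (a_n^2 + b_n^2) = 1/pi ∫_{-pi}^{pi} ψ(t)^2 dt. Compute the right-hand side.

1/pi ∫_{-pi}^{pi} ψ(t)^2 dt = 1/pi · (2*pi**3*(-84*pi**2 + 105 + 20*pi**4)/35) = 2*pi**2*(-84*pi**2 + 105 + 20*pi**4)/35.

2*pi**2*(-84*pi**2 + 105 + 20*pi**4)/35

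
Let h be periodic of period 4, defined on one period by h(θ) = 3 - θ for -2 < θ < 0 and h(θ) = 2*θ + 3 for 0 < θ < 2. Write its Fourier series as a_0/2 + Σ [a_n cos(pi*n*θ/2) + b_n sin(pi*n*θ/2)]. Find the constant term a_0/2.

9/2

a_0 = 1/2 ∫_{-2}^{2} h(θ) dθ = 1/2 · (18) = 9.
So the constant term a_0/2 = 9/2.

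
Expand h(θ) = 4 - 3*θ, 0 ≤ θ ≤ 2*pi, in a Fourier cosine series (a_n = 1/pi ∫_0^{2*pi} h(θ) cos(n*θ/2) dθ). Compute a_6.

0

a_6 = 1/pi ∫_0^{2*pi} (4 - 3*θ) cos(3*θ) dθ.
Integrating by parts (boundary term plus one more integral), an antiderivative of (4 - 3*θ) cos(3*θ) is -θ*sin(3*θ) + 4*sin(3*θ)/3 - cos(3*θ)/3; evaluating from 0 to 2*pi: ∫_{0}^{2*pi} (4 - 3*θ) cos(3*θ) dθ = (-1/3) - (-1/3) = 0.
Hence a_6 = (1/pi)·(0) = 0.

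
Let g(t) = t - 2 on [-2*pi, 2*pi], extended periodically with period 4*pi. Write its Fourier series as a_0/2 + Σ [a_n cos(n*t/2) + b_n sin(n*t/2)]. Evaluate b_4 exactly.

-1

b_4 = (1/(2*pi)) ∫_{-2*pi}^{2*pi} g(t) sin(2*t) dt.
Integrating by parts (boundary term plus one more integral), an antiderivative of (t - 2) sin(2*t) is -t*cos(2*t)/2 + sin(2*t)/4 + cos(2*t); evaluating from -2*pi to 2*pi: ∫_{-2*pi}^{2*pi} (t - 2) sin(2*t) dt = (1 - pi) - (1 + pi) = -2*pi.
Hence b_4 = (1/(2*pi))·(-2*pi) = -1.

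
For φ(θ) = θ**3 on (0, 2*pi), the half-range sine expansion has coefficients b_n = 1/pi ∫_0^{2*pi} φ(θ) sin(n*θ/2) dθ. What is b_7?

-96/343 + 16*pi**2/7

b_7 = 1/pi ∫_0^{2*pi} (θ**3) sin(7*θ/2) dθ.
Integrating by parts three times (tabular method), an antiderivative of (θ**3) sin(7*θ/2) is -2*θ**3*cos(7*θ/2)/7 + 12*θ**2*sin(7*θ/2)/49 + 48*θ*cos(7*θ/2)/343 - 96*sin(7*θ/2)/2401; evaluating from 0 to 2*pi: ∫_{0}^{2*pi} (θ**3) sin(7*θ/2) dθ = (16*pi*(-6 + 49*pi**2)/343) - (0) = 16*pi*(-6 + 49*pi**2)/343.
Hence b_7 = (1/pi)·(16*pi*(-6 + 49*pi**2)/343) = -96/343 + 16*pi**2/7.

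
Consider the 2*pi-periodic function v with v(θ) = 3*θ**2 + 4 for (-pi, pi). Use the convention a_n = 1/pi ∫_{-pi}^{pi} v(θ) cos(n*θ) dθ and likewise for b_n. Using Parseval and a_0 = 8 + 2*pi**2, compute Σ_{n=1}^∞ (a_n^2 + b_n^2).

Parseval: a_0^2/2 + Σ_{n≥1} (a_n^2+b_n^2) = 1/pi ∫_{-pi}^{pi} v(θ)^2 dθ = 32 + 16*pi**2 + 18*pi**4/5.
Subtract a_0^2/2 = 2*(4 + pi**2)**2: Σ (a_n^2+b_n^2) = 8*pi**4/5.

8*pi**4/5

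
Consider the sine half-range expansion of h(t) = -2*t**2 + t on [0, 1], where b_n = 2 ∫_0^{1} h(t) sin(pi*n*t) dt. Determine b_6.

b_6 = 2 ∫_0^{1} (-2*t**2 + t) sin(6*pi*t) dt.
Integrating by parts twice (tabular method), an antiderivative of (-2*t**2 + t) sin(6*pi*t) is t**2*cos(6*pi*t)/(3*pi) - t*sin(6*pi*t)/(9*pi**2) - t*cos(6*pi*t)/(6*pi) + sin(6*pi*t)/(36*pi**2) - cos(6*pi*t)/(54*pi**3); evaluating from 0 to 1: ∫_{0}^{1} (-2*t**2 + t) sin(6*pi*t) dt = ((-1 + 9*pi**2)/(54*pi**3)) - (-1/(54*pi**3)) = 1/(6*pi).
Hence b_6 = 2·(1/(6*pi)) = 1/(3*pi).

1/(3*pi)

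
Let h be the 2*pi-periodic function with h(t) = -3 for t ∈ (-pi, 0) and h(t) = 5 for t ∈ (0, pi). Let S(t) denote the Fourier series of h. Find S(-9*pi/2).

t = -9*pi/2 differs from t = -pi/2 by -2 full period(s), and the series is 2*pi-periodic.
h is continuous at t = -pi/2 with value -3, so the series converges to -3 there.

-3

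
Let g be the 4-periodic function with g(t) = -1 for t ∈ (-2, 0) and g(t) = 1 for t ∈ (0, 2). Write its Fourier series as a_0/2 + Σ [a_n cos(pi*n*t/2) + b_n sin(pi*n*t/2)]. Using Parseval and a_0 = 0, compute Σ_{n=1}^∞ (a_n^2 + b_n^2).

Parseval: a_0^2/2 + Σ_{n≥1} (a_n^2+b_n^2) = 1/2 ∫_{-2}^{2} g(t)^2 dt = 2.
Subtract a_0^2/2 = 0: Σ (a_n^2+b_n^2) = 2.

2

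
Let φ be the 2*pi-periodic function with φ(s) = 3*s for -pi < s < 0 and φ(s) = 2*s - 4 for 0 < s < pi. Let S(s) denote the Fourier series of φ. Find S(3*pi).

-2 - pi/2

s = 3*pi differs from s = pi by 1 full period(s), and the series is 2*pi-periodic.
At s = pi the one-sided limits are φ(pi^-) = -4 + 2*pi and φ(pi^+) = -3*pi.
By Dirichlet's theorem the series converges to their average, [(-4 + 2*pi) + (-3*pi)]/2 = -2 - pi/2.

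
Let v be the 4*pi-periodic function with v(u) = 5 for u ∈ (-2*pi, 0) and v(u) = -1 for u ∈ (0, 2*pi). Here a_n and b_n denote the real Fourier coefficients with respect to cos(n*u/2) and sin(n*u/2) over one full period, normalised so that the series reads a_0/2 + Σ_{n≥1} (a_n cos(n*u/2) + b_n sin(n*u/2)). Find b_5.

-12/(5*pi)

b_5 = (1/(2*pi)) ∫_{-2*pi}^{2*pi} v(u) sin(5*u/2) du.
Split the integral at the breakpoints.
Directly, an antiderivative of (5) sin(5*u/2) is -2*cos(5*u/2); evaluating from -2*pi to 0: ∫_{-2*pi}^{0} (5) sin(5*u/2) du = (-2) - (2) = -4.
Directly, an antiderivative of (-1) sin(5*u/2) is 2*cos(5*u/2)/5; evaluating from 0 to 2*pi: ∫_{0}^{2*pi} (-1) sin(5*u/2) du = (-2/5) - (2/5) = -4/5.
Summing the pieces and multiplying by (1/(2*pi)) gives b_5 = -12/(5*pi).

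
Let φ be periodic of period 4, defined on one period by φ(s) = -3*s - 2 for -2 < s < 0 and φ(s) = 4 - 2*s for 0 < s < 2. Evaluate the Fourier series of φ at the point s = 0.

1

At s = 0 the one-sided limits are φ(0^-) = -2 and φ(0^+) = 4.
By Dirichlet's theorem the series converges to their average, [(-2) + (4)]/2 = 1.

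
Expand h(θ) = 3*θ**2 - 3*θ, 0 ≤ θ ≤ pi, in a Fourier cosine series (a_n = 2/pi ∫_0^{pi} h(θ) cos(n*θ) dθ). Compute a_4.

a_4 = 2/pi ∫_0^{pi} (3*θ**2 - 3*θ) cos(4*θ) dθ.
Integrating by parts twice (tabular method), an antiderivative of (3*θ**2 - 3*θ) cos(4*θ) is 3*θ**2*sin(4*θ)/4 - 3*θ*sin(4*θ)/4 + 3*θ*cos(4*θ)/8 - 3*sin(4*θ)/32 - 3*cos(4*θ)/16; evaluating from 0 to pi: ∫_{0}^{pi} (3*θ**2 - 3*θ) cos(4*θ) dθ = (-3/16 + 3*pi/8) - (-3/16) = 3*pi/8.
Hence a_4 = (2/pi)·(3*pi/8) = 3/4.

3/4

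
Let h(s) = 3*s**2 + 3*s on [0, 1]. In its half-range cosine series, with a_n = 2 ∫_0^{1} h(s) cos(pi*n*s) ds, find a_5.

-24/(25*pi**2)

a_5 = 2 ∫_0^{1} (3*s**2 + 3*s) cos(5*pi*s) ds.
Integrating by parts twice (tabular method), an antiderivative of (3*s**2 + 3*s) cos(5*pi*s) is 3*s**2*sin(5*pi*s)/(5*pi) + 3*s*sin(5*pi*s)/(5*pi) + 6*s*cos(5*pi*s)/(25*pi**2) - 6*sin(5*pi*s)/(125*pi**3) + 3*cos(5*pi*s)/(25*pi**2); evaluating from 0 to 1: ∫_{0}^{1} (3*s**2 + 3*s) cos(5*pi*s) ds = (-9/(25*pi**2)) - (3/(25*pi**2)) = -12/(25*pi**2).
Hence a_5 = 2·(-12/(25*pi**2)) = -24/(25*pi**2).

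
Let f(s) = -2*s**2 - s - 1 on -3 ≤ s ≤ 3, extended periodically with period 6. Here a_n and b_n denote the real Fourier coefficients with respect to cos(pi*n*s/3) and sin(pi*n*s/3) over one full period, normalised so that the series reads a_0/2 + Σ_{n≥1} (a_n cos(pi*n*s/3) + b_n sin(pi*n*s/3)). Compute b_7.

-6/(7*pi)

b_7 = 1/3 ∫_{-3}^{3} f(s) sin(7*pi*s/3) ds.
Integrating by parts twice (tabular method), an antiderivative of (-2*s**2 - s - 1) sin(7*pi*s/3) is 6*s**2*cos(7*pi*s/3)/(7*pi) - 36*s*sin(7*pi*s/3)/(49*pi**2) + 3*s*cos(7*pi*s/3)/(7*pi) - 9*sin(7*pi*s/3)/(49*pi**2) - 108*cos(7*pi*s/3)/(343*pi**3) + 3*cos(7*pi*s/3)/(7*pi); evaluating from -3 to 3: ∫_{-3}^{3} (-2*s**2 - s - 1) sin(7*pi*s/3) ds = (6*(18 - 539*pi**2)/(343*pi**3)) - (12*(9 - 196*pi**2)/(343*pi**3)) = -18/(7*pi).
Hence b_7 = (1/3)·(-18/(7*pi)) = -6/(7*pi).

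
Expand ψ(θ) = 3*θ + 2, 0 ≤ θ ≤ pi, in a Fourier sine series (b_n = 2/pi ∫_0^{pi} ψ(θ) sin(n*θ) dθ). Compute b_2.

b_2 = 2/pi ∫_0^{pi} (3*θ + 2) sin(2*θ) dθ.
Integrating by parts (boundary term plus one more integral), an antiderivative of (3*θ + 2) sin(2*θ) is -3*θ*cos(2*θ)/2 + 3*sin(2*θ)/4 - cos(2*θ); evaluating from 0 to pi: ∫_{0}^{pi} (3*θ + 2) sin(2*θ) dθ = (-3*pi/2 - 1) - (-1) = -3*pi/2.
Hence b_2 = (2/pi)·(-3*pi/2) = -3.

-3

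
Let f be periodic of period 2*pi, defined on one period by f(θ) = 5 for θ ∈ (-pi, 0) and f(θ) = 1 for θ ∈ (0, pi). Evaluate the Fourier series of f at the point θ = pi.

At θ = pi the one-sided limits are f(pi^-) = 1 and f(pi^+) = 5.
By Dirichlet's theorem the series converges to their average, [(1) + (5)]/2 = 3.

3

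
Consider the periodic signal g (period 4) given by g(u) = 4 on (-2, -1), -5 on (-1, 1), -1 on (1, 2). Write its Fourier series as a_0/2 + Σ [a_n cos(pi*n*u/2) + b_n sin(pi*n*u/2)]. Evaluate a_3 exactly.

a_3 = 1/2 ∫_{-2}^{2} g(u) cos(3*pi*u/2) du.
Split the integral at the breakpoints.
Directly, an antiderivative of (4) cos(3*pi*u/2) is 8*sin(3*pi*u/2)/(3*pi); evaluating from -2 to -1: ∫_{-2}^{-1} (4) cos(3*pi*u/2) du = (8/(3*pi)) - (0) = 8/(3*pi).
Directly, an antiderivative of (-5) cos(3*pi*u/2) is -10*sin(3*pi*u/2)/(3*pi); evaluating from -1 to 1: ∫_{-1}^{1} (-5) cos(3*pi*u/2) du = (10/(3*pi)) - (-10/(3*pi)) = 20/(3*pi).
Directly, an antiderivative of (-1) cos(3*pi*u/2) is -2*sin(3*pi*u/2)/(3*pi); evaluating from 1 to 2: ∫_{1}^{2} (-1) cos(3*pi*u/2) du = (0) - (2/(3*pi)) = -2/(3*pi).
Summing the pieces and multiplying by (1/2) gives a_3 = 13/(3*pi).

13/(3*pi)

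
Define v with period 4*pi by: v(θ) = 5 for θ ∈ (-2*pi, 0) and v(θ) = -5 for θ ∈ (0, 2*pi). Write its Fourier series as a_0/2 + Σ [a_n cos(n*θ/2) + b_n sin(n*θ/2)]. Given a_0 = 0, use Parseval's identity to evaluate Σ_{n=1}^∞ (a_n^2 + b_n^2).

50

Parseval: a_0^2/2 + Σ_{n≥1} (a_n^2+b_n^2) = (1/(2*pi)) ∫_{-2*pi}^{2*pi} v(θ)^2 dθ = 50.
Subtract a_0^2/2 = 0: Σ (a_n^2+b_n^2) = 50.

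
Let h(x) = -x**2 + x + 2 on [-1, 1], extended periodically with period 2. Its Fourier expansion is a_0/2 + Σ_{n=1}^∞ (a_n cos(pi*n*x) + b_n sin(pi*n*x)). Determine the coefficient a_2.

-1/pi**2

a_2 = ∫_{-1}^{1} h(x) cos(2*pi*x) dx.
Integrating by parts twice (tabular method), an antiderivative of (-x**2 + x + 2) cos(2*pi*x) is -x**2*sin(2*pi*x)/(2*pi) + x*sin(2*pi*x)/(2*pi) - x*cos(2*pi*x)/(2*pi**2) + sin(2*pi*x)/(4*pi**3) + sin(2*pi*x)/pi + cos(2*pi*x)/(4*pi**2); evaluating from -1 to 1: ∫_{-1}^{1} (-x**2 + x + 2) cos(2*pi*x) dx = (-1/(4*pi**2)) - (3/(4*pi**2)) = -1/pi**2.
Hence a_2 = -1/pi**2.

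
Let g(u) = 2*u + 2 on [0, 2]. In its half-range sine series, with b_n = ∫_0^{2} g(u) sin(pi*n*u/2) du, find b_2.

-4/pi

b_2 = ∫_0^{2} (2*u + 2) sin(pi*u) du.
Integrating by parts (boundary term plus one more integral), an antiderivative of (2*u + 2) sin(pi*u) is -2*u*cos(pi*u)/pi + 2*sin(pi*u)/pi**2 - 2*cos(pi*u)/pi; evaluating from 0 to 2: ∫_{0}^{2} (2*u + 2) sin(pi*u) du = (-6/pi) - (-2/pi) = -4/pi.
Hence b_2 = -4/pi.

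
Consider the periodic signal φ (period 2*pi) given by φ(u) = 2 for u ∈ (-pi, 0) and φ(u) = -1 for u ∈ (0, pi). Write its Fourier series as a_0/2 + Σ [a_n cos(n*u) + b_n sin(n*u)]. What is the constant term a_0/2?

1/2

a_0 = 1/pi ∫_{-pi}^{pi} φ(u) du = 1/pi · (pi) = 1.
So the constant term a_0/2 = 1/2.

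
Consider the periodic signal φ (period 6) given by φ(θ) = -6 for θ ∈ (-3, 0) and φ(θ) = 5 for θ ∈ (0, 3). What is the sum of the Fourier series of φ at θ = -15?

θ = -15 differs from θ = -3 by -2 full period(s), and the series is 6-periodic.
At θ = -3 the one-sided limits are φ(-3^-) = 5 and φ(-3^+) = -6.
By Dirichlet's theorem the series converges to their average, [(5) + (-6)]/2 = -1/2.

-1/2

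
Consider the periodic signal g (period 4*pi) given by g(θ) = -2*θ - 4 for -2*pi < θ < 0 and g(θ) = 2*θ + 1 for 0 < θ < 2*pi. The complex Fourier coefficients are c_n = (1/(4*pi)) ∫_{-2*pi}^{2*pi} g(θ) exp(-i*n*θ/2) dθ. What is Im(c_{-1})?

Since g is real-valued, Im(c_{-1}) = -(1/(4*pi)) ∫_{-2*pi}^{2*pi} g(θ) sin(-θ/2) dθ = b_{1}/2.
Split the integral at the breakpoints.
Integrating by parts (boundary term plus one more integral), an antiderivative of (-2*θ - 4) sin(-θ/2) is -4*θ*cos(θ/2) + 8*sin(θ/2) - 8*cos(θ/2); evaluating from -2*pi to 0: ∫_{-2*pi}^{0} (-2*θ - 4) sin(-θ/2) dθ = (-8) - (8 - 8*pi) = -16 + 8*pi.
Integrating by parts (boundary term plus one more integral), an antiderivative of (2*θ + 1) sin(-θ/2) is 4*θ*cos(θ/2) - 8*sin(θ/2) + 2*cos(θ/2); evaluating from 0 to 2*pi: ∫_{0}^{2*pi} (2*θ + 1) sin(-θ/2) dθ = (-8*pi - 2) - (2) = -8*pi - 4.
So ∫_{-2*pi}^{2*pi} g(θ) sin(-θ/2) dθ = -20.
Hence Im(c_{-1}) = (-1/(4*pi))·(-20) = 5/pi.

5/pi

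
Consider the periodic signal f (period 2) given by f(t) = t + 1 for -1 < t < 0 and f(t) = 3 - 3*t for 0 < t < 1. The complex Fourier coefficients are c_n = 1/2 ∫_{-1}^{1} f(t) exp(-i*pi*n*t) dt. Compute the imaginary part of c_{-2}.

Since f is real-valued, Im(c_{-2}) = -1/2 ∫_{-1}^{1} f(t) sin(-2*pi*t) dt = b_{2}/2.
Split the integral at the breakpoints.
Integrating by parts (boundary term plus one more integral), an antiderivative of (t + 1) sin(-2*pi*t) is t*cos(2*pi*t)/(2*pi) - sin(2*pi*t)/(4*pi**2) + cos(2*pi*t)/(2*pi); evaluating from -1 to 0: ∫_{-1}^{0} (t + 1) sin(-2*pi*t) dt = (1/(2*pi)) - (0) = 1/(2*pi).
Integrating by parts (boundary term plus one more integral), an antiderivative of (3 - 3*t) sin(-2*pi*t) is -3*t*cos(2*pi*t)/(2*pi) + 3*sin(2*pi*t)/(4*pi**2) + 3*cos(2*pi*t)/(2*pi); evaluating from 0 to 1: ∫_{0}^{1} (3 - 3*t) sin(-2*pi*t) dt = (0) - (3/(2*pi)) = -3/(2*pi).
So ∫_{-1}^{1} f(t) sin(-2*pi*t) dt = -1/pi.
Hence Im(c_{-2}) = (-1/2)·(-1/pi) = 1/(2*pi).

1/(2*pi)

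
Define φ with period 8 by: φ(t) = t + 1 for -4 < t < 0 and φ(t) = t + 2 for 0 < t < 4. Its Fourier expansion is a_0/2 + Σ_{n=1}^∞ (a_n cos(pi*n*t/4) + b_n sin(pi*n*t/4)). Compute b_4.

-2/pi

b_4 = 1/4 ∫_{-4}^{4} φ(t) sin(pi*t) dt.
Split the integral at the breakpoints.
Integrating by parts (boundary term plus one more integral), an antiderivative of (t + 1) sin(pi*t) is -t*cos(pi*t)/pi + sin(pi*t)/pi**2 - cos(pi*t)/pi; evaluating from -4 to 0: ∫_{-4}^{0} (t + 1) sin(pi*t) dt = (-1/pi) - (3/pi) = -4/pi.
Integrating by parts (boundary term plus one more integral), an antiderivative of (t + 2) sin(pi*t) is -t*cos(pi*t)/pi + sin(pi*t)/pi**2 - 2*cos(pi*t)/pi; evaluating from 0 to 4: ∫_{0}^{4} (t + 2) sin(pi*t) dt = (-6/pi) - (-2/pi) = -4/pi.
Summing the pieces and multiplying by (1/4) gives b_4 = -2/pi.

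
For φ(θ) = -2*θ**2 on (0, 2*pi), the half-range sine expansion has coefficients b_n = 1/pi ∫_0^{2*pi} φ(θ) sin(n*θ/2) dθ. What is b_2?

8*pi

b_2 = 1/pi ∫_0^{2*pi} (-2*θ**2) sin(θ) dθ.
Integrating by parts twice (tabular method), an antiderivative of (-2*θ**2) sin(θ) is 2*θ**2*cos(θ) - 4*θ*sin(θ) - 4*cos(θ); evaluating from 0 to 2*pi: ∫_{0}^{2*pi} (-2*θ**2) sin(θ) dθ = (-4 + 8*pi**2) - (-4) = 8*pi**2.
Hence b_2 = (1/pi)·(8*pi**2) = 8*pi.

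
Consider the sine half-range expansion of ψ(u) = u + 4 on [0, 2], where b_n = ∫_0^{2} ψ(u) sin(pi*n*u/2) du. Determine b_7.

20/(7*pi)

b_7 = ∫_0^{2} (u + 4) sin(7*pi*u/2) du.
Integrating by parts (boundary term plus one more integral), an antiderivative of (u + 4) sin(7*pi*u/2) is -2*u*cos(7*pi*u/2)/(7*pi) + 4*sin(7*pi*u/2)/(49*pi**2) - 8*cos(7*pi*u/2)/(7*pi); evaluating from 0 to 2: ∫_{0}^{2} (u + 4) sin(7*pi*u/2) du = (12/(7*pi)) - (-8/(7*pi)) = 20/(7*pi).
Hence b_7 = 20/(7*pi).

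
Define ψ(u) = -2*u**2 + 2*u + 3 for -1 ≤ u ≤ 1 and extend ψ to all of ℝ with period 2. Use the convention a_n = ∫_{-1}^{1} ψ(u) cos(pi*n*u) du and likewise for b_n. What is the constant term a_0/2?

7/3

a_0 = ∫_{-1}^{1} ψ(u) du = 14/3.
So the constant term a_0/2 = 7/3.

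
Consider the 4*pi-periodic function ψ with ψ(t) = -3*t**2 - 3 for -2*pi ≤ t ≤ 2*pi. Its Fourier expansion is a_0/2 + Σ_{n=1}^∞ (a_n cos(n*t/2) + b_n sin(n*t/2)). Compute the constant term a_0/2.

a_0 = (1/(2*pi)) ∫_{-2*pi}^{2*pi} ψ(t) dt = (1/(2*pi)) · (-16*pi**3 - 12*pi) = -8*pi**2 - 6.
So the constant term a_0/2 = -4*pi**2 - 3.

-4*pi**2 - 3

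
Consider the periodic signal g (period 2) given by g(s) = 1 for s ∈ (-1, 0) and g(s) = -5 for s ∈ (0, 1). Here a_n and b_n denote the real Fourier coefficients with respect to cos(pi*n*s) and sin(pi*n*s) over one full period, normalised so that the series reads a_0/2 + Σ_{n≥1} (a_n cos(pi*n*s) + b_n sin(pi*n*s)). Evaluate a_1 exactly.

0

a_1 = ∫_{-1}^{1} g(s) cos(pi*s) ds.
Split the integral at the breakpoints.
Directly, an antiderivative of (1) cos(pi*s) is sin(pi*s)/pi; evaluating from -1 to 0: ∫_{-1}^{0} (1) cos(pi*s) ds = (0) - (0) = 0.
Directly, an antiderivative of (-5) cos(pi*s) is -5*sin(pi*s)/pi; evaluating from 0 to 1: ∫_{0}^{1} (-5) cos(pi*s) ds = (0) - (0) = 0.
Summing the pieces gives a_1 = 0.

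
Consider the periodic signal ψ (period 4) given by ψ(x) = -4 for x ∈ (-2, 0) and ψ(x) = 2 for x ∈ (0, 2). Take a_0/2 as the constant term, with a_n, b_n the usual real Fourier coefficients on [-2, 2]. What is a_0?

a_0 = 1/2 ∫_{-2}^{2} ψ(x) dx = 1/2 · (-4) = -2.

-2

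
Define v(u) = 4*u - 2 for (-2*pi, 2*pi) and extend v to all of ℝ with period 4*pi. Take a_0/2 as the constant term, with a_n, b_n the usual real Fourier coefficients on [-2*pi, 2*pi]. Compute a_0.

-4

a_0 = (1/(2*pi)) ∫_{-2*pi}^{2*pi} v(u) du = (1/(2*pi)) · (-8*pi) = -4.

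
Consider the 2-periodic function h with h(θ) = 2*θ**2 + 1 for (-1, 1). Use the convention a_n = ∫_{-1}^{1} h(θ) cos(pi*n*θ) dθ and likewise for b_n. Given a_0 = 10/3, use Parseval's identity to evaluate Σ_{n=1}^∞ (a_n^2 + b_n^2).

32/45

Parseval: a_0^2/2 + Σ_{n≥1} (a_n^2+b_n^2) = ∫_{-1}^{1} h(θ)^2 dθ = 94/15.
Subtract a_0^2/2 = 50/9: Σ (a_n^2+b_n^2) = 32/45.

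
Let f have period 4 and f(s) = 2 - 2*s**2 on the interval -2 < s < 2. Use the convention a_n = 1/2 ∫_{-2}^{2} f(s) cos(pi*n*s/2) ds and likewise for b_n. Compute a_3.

a_3 = 1/2 ∫_{-2}^{2} f(s) cos(3*pi*s/2) ds.
f is even and cos(3*pi*s/2) is even, so the integrand is even and a_3 = ∫_0^{2} f(s) cos(3*pi*s/2) ds.
Integrating by parts twice (tabular method), an antiderivative of (2 - 2*s**2) cos(3*pi*s/2) is -4*s**2*sin(3*pi*s/2)/(3*pi) - 16*s*cos(3*pi*s/2)/(9*pi**2) + 32*sin(3*pi*s/2)/(27*pi**3) + 4*sin(3*pi*s/2)/(3*pi); evaluating from 0 to 2: ∫_{0}^{2} (2 - 2*s**2) cos(3*pi*s/2) ds = (32/(9*pi**2)) - (0) = 32/(9*pi**2).
Hence a_3 = 32/(9*pi**2).

32/(9*pi**2)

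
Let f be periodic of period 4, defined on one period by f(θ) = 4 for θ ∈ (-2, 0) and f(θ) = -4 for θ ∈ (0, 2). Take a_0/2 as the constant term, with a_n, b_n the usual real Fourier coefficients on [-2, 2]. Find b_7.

b_7 = 1/2 ∫_{-2}^{2} f(θ) sin(7*pi*θ/2) dθ.
f is odd and sin(7*pi*θ/2) is odd, so the integrand is even and b_7 = ∫_0^{2} f(θ) sin(7*pi*θ/2) dθ.
Directly, an antiderivative of (-4) sin(7*pi*θ/2) is 8*cos(7*pi*θ/2)/(7*pi); evaluating from 0 to 2: ∫_{0}^{2} (-4) sin(7*pi*θ/2) dθ = (-8/(7*pi)) - (8/(7*pi)) = -16/(7*pi).
Hence b_7 = -16/(7*pi).

-16/(7*pi)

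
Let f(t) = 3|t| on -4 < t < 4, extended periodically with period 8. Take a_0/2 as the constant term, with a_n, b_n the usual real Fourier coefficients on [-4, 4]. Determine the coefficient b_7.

b_7 = 1/4 ∫_{-4}^{4} f(t) sin(7*pi*t/4) dt.
f is even and sin(7*pi*t/4) is odd, so the integrand is odd over a symmetric interval and the integral vanishes.

0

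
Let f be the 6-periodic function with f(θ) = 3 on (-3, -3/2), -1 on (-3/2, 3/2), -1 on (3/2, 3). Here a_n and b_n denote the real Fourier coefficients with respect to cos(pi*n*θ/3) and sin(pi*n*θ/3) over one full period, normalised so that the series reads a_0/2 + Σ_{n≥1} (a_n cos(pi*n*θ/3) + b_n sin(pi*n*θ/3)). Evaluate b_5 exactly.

b_5 = 1/3 ∫_{-3}^{3} f(θ) sin(5*pi*θ/3) dθ.
Split the integral at the breakpoints.
Directly, an antiderivative of (3) sin(5*pi*θ/3) is -9*cos(5*pi*θ/3)/(5*pi); evaluating from -3 to -3/2: ∫_{-3}^{-3/2} (3) sin(5*pi*θ/3) dθ = (0) - (9/(5*pi)) = -9/(5*pi).
Directly, an antiderivative of (-1) sin(5*pi*θ/3) is 3*cos(5*pi*θ/3)/(5*pi); evaluating from -3/2 to 3/2: ∫_{-3/2}^{3/2} (-1) sin(5*pi*θ/3) dθ = (0) - (0) = 0.
Directly, an antiderivative of (-1) sin(5*pi*θ/3) is 3*cos(5*pi*θ/3)/(5*pi); evaluating from 3/2 to 3: ∫_{3/2}^{3} (-1) sin(5*pi*θ/3) dθ = (-3/(5*pi)) - (0) = -3/(5*pi).
Summing the pieces and multiplying by (1/3) gives b_5 = -4/(5*pi).

-4/(5*pi)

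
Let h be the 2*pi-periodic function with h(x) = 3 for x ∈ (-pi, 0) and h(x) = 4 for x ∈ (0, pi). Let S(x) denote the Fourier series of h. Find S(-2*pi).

x = -2*pi differs from x = 0 by -1 full period(s), and the series is 2*pi-periodic.
At x = 0 the one-sided limits are h(0^-) = 3 and h(0^+) = 4.
By Dirichlet's theorem the series converges to their average, [(3) + (4)]/2 = 7/2.

7/2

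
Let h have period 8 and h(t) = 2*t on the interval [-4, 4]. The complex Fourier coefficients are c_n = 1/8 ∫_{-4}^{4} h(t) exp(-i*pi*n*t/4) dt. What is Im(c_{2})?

4/pi

Since h is real-valued, Im(c_{2}) = -1/8 ∫_{-4}^{4} h(t) sin(pi*t/2) dt = -b_{2}/2.
h is odd and sin(pi*t/2) is odd, so the integrand is even: ∫_{-4}^{4} h(t) sin(pi*t/2) dt = 2∫_0^{4} h(t) sin(pi*t/2) dt.
Integrating by parts (boundary term plus one more integral), an antiderivative of (2*t) sin(pi*t/2) is -4*t*cos(pi*t/2)/pi + 8*sin(pi*t/2)/pi**2; evaluating from 0 to 4: ∫_{0}^{4} (2*t) sin(pi*t/2) dt = (-16/pi) - (0) = -16/pi.
So ∫_{-4}^{4} h(t) sin(pi*t/2) dt = -32/pi.
Hence Im(c_{2}) = (-1/8)·(-32/pi) = 4/pi.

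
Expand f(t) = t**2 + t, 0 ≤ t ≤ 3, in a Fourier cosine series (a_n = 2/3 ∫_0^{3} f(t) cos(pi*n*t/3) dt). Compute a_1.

a_1 = 2/3 ∫_0^{3} (t**2 + t) cos(pi*t/3) dt.
Integrating by parts twice (tabular method), an antiderivative of (t**2 + t) cos(pi*t/3) is 3*t**2*sin(pi*t/3)/pi + 3*t*sin(pi*t/3)/pi + 18*t*cos(pi*t/3)/pi**2 - 54*sin(pi*t/3)/pi**3 + 9*cos(pi*t/3)/pi**2; evaluating from 0 to 3: ∫_{0}^{3} (t**2 + t) cos(pi*t/3) dt = (-63/pi**2) - (9/pi**2) = -72/pi**2.
Hence a_1 = (2/3)·(-72/pi**2) = -48/pi**2.

-48/pi**2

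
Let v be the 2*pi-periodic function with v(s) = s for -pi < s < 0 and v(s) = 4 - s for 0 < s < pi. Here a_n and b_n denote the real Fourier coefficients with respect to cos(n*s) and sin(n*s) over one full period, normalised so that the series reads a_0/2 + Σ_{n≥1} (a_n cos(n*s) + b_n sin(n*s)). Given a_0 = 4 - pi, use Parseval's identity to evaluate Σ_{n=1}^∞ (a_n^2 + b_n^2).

pi**2/6 + 8

Parseval: a_0^2/2 + Σ_{n≥1} (a_n^2+b_n^2) = 1/pi ∫_{-pi}^{pi} v(s)^2 ds = -4*pi + 2*pi**2/3 + 16.
Subtract a_0^2/2 = (4 - pi)**2/2: Σ (a_n^2+b_n^2) = pi**2/6 + 8.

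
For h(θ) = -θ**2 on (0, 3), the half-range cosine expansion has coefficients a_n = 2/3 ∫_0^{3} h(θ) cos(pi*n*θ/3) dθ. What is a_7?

a_7 = 2/3 ∫_0^{3} (-θ**2) cos(7*pi*θ/3) dθ.
Integrating by parts twice (tabular method), an antiderivative of (-θ**2) cos(7*pi*θ/3) is -3*θ**2*sin(7*pi*θ/3)/(7*pi) - 18*θ*cos(7*pi*θ/3)/(49*pi**2) + 54*sin(7*pi*θ/3)/(343*pi**3); evaluating from 0 to 3: ∫_{0}^{3} (-θ**2) cos(7*pi*θ/3) dθ = (54/(49*pi**2)) - (0) = 54/(49*pi**2).
Hence a_7 = (2/3)·(54/(49*pi**2)) = 36/(49*pi**2).

36/(49*pi**2)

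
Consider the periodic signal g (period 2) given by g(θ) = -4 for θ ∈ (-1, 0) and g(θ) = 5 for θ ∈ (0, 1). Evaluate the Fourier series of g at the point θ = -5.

θ = -5 differs from θ = -1 by -2 full period(s), and the series is 2-periodic.
At θ = -1 the one-sided limits are g(-1^-) = 5 and g(-1^+) = -4.
By Dirichlet's theorem the series converges to their average, [(5) + (-4)]/2 = 1/2.

1/2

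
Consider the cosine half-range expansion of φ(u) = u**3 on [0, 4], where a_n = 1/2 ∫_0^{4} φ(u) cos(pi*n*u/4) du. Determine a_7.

a_7 = 1/2 ∫_0^{4} (u**3) cos(7*pi*u/4) du.
Integrating by parts three times (tabular method), an antiderivative of (u**3) cos(7*pi*u/4) is 4*u**3*sin(7*pi*u/4)/(7*pi) + 48*u**2*cos(7*pi*u/4)/(49*pi**2) - 384*u*sin(7*pi*u/4)/(343*pi**3) - 1536*cos(7*pi*u/4)/(2401*pi**4); evaluating from 0 to 4: ∫_{0}^{4} (u**3) cos(7*pi*u/4) du = (768*(2 - 49*pi**2)/(2401*pi**4)) - (-1536/(2401*pi**4)) = 768*(4 - 49*pi**2)/(2401*pi**4).
Hence a_7 = (1/2)·(768*(4 - 49*pi**2)/(2401*pi**4)) = 384*(4 - 49*pi**2)/(2401*pi**4).

384*(4 - 49*pi**2)/(2401*pi**4)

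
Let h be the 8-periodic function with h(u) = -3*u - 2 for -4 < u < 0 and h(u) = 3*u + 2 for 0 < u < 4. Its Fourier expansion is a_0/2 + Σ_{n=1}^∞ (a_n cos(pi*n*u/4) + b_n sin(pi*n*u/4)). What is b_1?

8/pi

b_1 = 1/4 ∫_{-4}^{4} h(u) sin(pi*u/4) du.
Split the integral at the breakpoints.
Integrating by parts (boundary term plus one more integral), an antiderivative of (-3*u - 2) sin(pi*u/4) is 12*u*cos(pi*u/4)/pi - 48*sin(pi*u/4)/pi**2 + 8*cos(pi*u/4)/pi; evaluating from -4 to 0: ∫_{-4}^{0} (-3*u - 2) sin(pi*u/4) du = (8/pi) - (40/pi) = -32/pi.
Integrating by parts (boundary term plus one more integral), an antiderivative of (3*u + 2) sin(pi*u/4) is -12*u*cos(pi*u/4)/pi + 48*sin(pi*u/4)/pi**2 - 8*cos(pi*u/4)/pi; evaluating from 0 to 4: ∫_{0}^{4} (3*u + 2) sin(pi*u/4) du = (56/pi) - (-8/pi) = 64/pi.
Summing the pieces and multiplying by (1/4) gives b_1 = 8/pi.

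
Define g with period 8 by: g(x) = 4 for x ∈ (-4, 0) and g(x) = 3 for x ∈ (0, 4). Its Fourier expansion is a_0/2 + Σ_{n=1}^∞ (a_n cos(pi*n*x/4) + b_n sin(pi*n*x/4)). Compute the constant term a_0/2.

7/2

a_0 = 1/4 ∫_{-4}^{4} g(x) dx = 1/4 · (28) = 7.
So the constant term a_0/2 = 7/2.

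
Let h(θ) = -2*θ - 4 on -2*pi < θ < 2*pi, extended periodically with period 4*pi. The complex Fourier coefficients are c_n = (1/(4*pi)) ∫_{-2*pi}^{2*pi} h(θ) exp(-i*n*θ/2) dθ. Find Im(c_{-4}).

Since h is real-valued, Im(c_{-4}) = -(1/(4*pi)) ∫_{-2*pi}^{2*pi} h(θ) sin(-2*θ) dθ = b_{4}/2.
Integrating by parts (boundary term plus one more integral), an antiderivative of (-2*θ - 4) sin(-2*θ) is -θ*cos(2*θ) + sin(2*θ)/2 - 2*cos(2*θ); evaluating from -2*pi to 2*pi: ∫_{-2*pi}^{2*pi} (-2*θ - 4) sin(-2*θ) dθ = (-2*pi - 2) - (-2 + 2*pi) = -4*pi.
Hence Im(c_{-4}) = (-1/(4*pi))·(-4*pi) = 1.

1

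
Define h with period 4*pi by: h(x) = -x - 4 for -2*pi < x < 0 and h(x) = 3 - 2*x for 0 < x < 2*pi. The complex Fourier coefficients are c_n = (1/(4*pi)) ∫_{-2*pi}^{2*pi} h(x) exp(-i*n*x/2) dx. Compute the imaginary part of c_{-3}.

(7/3 - pi)/pi

Since h is real-valued, Im(c_{-3}) = -(1/(4*pi)) ∫_{-2*pi}^{2*pi} h(x) sin(-3*x/2) dx = b_{3}/2.
Split the integral at the breakpoints.
Integrating by parts (boundary term plus one more integral), an antiderivative of (-x - 4) sin(-3*x/2) is -2*x*cos(3*x/2)/3 + 4*sin(3*x/2)/9 - 8*cos(3*x/2)/3; evaluating from -2*pi to 0: ∫_{-2*pi}^{0} (-x - 4) sin(-3*x/2) dx = (-8/3) - (8/3 - 4*pi/3) = -16/3 + 4*pi/3.
Integrating by parts (boundary term plus one more integral), an antiderivative of (3 - 2*x) sin(-3*x/2) is -4*x*cos(3*x/2)/3 + 8*sin(3*x/2)/9 + 2*cos(3*x/2); evaluating from 0 to 2*pi: ∫_{0}^{2*pi} (3 - 2*x) sin(-3*x/2) dx = (-2 + 8*pi/3) - (2) = -4 + 8*pi/3.
So ∫_{-2*pi}^{2*pi} h(x) sin(-3*x/2) dx = -28/3 + 4*pi.
Hence Im(c_{-3}) = (-1/(4*pi))·(-28/3 + 4*pi) = (7/3 - pi)/pi.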